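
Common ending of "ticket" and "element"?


Word 1: "ticket"
Word 2: "element"
Comparing from end:
  Pos -1: 't' == 't'
  Pos -2: 'e' != 'n' (stop)
LCS = "t" (length 1)


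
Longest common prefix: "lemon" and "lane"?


Word 1: "lemon"
Word 2: "lane"
Comparing from start:
  Pos 0: 'l' == 'l'
  Pos 1: 'e' != 'a' (stop)
LCP = "l" (length 1)


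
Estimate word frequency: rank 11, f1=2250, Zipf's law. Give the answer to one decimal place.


Zipf's law: f(r) = f(1) / r
f(1) = 2250
f(11) = 2250 / 11
= 204.5 occurrences


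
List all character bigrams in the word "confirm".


Word: "confirm" (length 7)
Number of bigrams = 7 - 2 + 1 = 6
  Position 0: "co"
  Position 1: "on"
  Position 2: "nf"
  Position 3: "fi"
  Position 4: "ir"
  Position 5: "rm"
Bigrams = "co", "on", "nf", "fi", "ir", "rm"


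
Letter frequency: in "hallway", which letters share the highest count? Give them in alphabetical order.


Word: "hallway"
Letter counts:
  'a': 2
  'h': 1
  'l': 2
  'w': 1
  'y': 1
Maximum count = 2
Most frequent = 'a', 'l' (2 times each)


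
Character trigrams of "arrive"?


Word: "arrive" (length 6)
Number of trigrams = 6 - 3 + 1 = 4
  Position 0: "arr"
  Position 1: "rri"
  Position 2: "riv"
  Position 3: "ive"
Trigrams = "arr", "rri", "riv", "ive"


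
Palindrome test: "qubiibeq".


Word: "qubiibeq"
Reversed: "qebiibuq"
Forward == Backward? qubiibeq != qebiibuq
Palindrome = No


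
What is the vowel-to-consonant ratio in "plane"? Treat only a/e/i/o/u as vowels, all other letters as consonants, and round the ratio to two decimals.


Word: "plane"
Vowels (a,e,i,o,u): 2
Consonants: 3
Ratio = 2/3
= 0.67


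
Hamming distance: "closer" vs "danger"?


Comparing character by character (same length = 6):
  Pos 0: 'c' vs 'd' !=
  Pos 1: 'l' vs 'a' !=
  Pos 2: 'o' vs 'n' !=
  Pos 3: 's' vs 'g' !=
  Pos 4: 'e' vs 'e' =
  Pos 5: 'r' vs 'r' =
Hamming distance = 4


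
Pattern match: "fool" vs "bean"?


Pattern of "fool": [0, 1, 1, 2]
Pattern of "bean": [0, 1, 2, 3]
Patterns do not match
Same pattern = No


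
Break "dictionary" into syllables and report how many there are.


Word: "dictionary"
Syllable breakdown: dic-tion-ar-y
Counting: 4 parts
= 4 syllables


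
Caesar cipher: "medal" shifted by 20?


Word: "medal"
Shift: 20
Each letter → (letter + shift) mod 26:
  'm' (12) + 20 = 6 → 'g'
  'e' (4) + 20 = 24 → 'y'
  'd' (3) + 20 = 23 → 'x'
  'a' (0) + 20 = 20 → 'u'
  'l' (11) + 20 = 5 → 'f'
Result = "gyxuf"


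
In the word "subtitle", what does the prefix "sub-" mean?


Prefix: sub-
Example: subtitle (sub- + title)
Meaning = under / below


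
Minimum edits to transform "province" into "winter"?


Word 1: "province" (length 8)
Word 2: "winter" (length 6)
One optimal edit sequence (insert/delete/substitute each cost 1):
  1. delete 'p'  (+1)
  2. delete 'r'  (+1)
  3. delete 'o'  (+1)
  4. substitute 'v' -> 'w'  (+1)
  5. keep 'i'
  6. keep 'n'
  7. substitute 'c' -> 't'  (+1)
  8. keep 'e'
  9. insert 'r'  (+1)
Total edit operations: 6
Edit distance = 6


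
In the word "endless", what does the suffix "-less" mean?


Suffix: -less
Example: endless = end + -less
Meaning = without


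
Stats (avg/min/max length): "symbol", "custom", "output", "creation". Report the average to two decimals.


Lengths: "symbol"=6, "custom"=6, "output"=6, "creation"=8
Sum = 26, Count = 4
Average = 26/4 = 6.50
= avg=6.50, min=6, max=8


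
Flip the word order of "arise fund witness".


Original: "arise fund witness"
Words (1..n): arise | fund | witness
Reversed (n..1): witness | fund | arise
Result = "witness fund arise"


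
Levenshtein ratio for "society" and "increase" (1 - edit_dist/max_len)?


Word 1: "society" (length 7)
Word 2: "increase" (length 8)
One optimal edit sequence:
  1. substitute 's' -> 'i'  (+1)
  2. substitute 'o' -> 'n'  (+1)
  3. keep 'c'
  4. substitute 'i' -> 'r'  (+1)
  5. keep 'e'
  6. insert 'a'  (+1)
  7. substitute 't' -> 's'  (+1)
  8. substitute 'y' -> 'e'  (+1)
Edit distance = 6
Max length = max(7, 8) = 8
Similarity = 1 - 6/8
= 0.2500


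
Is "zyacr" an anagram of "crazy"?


Word 1: "crazy" → sorted: acryz
Word 2: "zyacr" → sorted: acryz
Same letters? acryz == acryz
Anagram = Yes


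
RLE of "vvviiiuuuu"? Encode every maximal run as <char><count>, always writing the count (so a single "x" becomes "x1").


String: "vvviiiuuuu"
Scanning for consecutive runs:
  'v' x 3
  'i' x 3
  'u' x 4
RLE = "v3i3u4"


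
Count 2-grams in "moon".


Word: "moon" (length 4)
Number of 2-grams = length - 2 + 1 = 4 - 2 + 1
= 3


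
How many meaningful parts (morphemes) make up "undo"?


Word: "undo"
Morphemes: un- + do
Each morpheme carries meaning
= 2 morphemes


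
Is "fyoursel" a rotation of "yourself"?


Word: "yourself", Candidate: "fyoursel"
Method: check if candidate is substring of word+word
"yourselfyourself" contains "fyoursel"? Yes
Is rotation = Yes


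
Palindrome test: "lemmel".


Word: "lemmel"
Reversed: "lemmel"
Forward == Backward? lemmel == lemmel
Palindrome = Yes


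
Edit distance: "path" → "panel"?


Word 1: "path" (length 4)
Word 2: "panel" (length 5)
One optimal edit sequence (insert/delete/substitute each cost 1):
  1. keep 'p'
  2. keep 'a'
  3. insert 'n'  (+1)
  4. substitute 't' -> 'e'  (+1)
  5. substitute 'h' -> 'l'  (+1)
Total edit operations: 3
Edit distance = 3


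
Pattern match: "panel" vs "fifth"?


Pattern of "panel": [0, 1, 2, 3, 4]
Pattern of "fifth": [0, 1, 0, 2, 3]
Patterns do not match
Same pattern = No


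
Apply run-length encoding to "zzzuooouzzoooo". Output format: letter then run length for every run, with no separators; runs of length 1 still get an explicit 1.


String: "zzzuooouzzoooo"
Scanning for consecutive runs:
  'z' x 3
  'u' x 1
  'o' x 3
  'u' x 1
  'z' x 2
  'o' x 4
RLE = "z3u1o3u1z2o4"


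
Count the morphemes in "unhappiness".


Word: "unhappiness"
Morphemes: un- + happi + -ness
Each morpheme carries meaning
= 3 morphemes


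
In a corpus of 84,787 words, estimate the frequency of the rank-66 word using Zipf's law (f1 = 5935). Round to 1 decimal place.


Zipf's law: f(r) = f(1) / r
f(1) = 5935
f(66) = 5935 / 66
= 89.9 occurrences


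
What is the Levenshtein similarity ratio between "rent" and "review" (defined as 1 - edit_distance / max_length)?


Word 1: "rent" (length 4)
Word 2: "review" (length 6)
One optimal edit sequence:
  1. keep 'r'
  2. keep 'e'
  3. insert 'v'  (+1)
  4. insert 'i'  (+1)
  5. substitute 'n' -> 'e'  (+1)
  6. substitute 't' -> 'w'  (+1)
Edit distance = 4
Max length = max(4, 6) = 6
Similarity = 1 - 4/6
= 0.3333


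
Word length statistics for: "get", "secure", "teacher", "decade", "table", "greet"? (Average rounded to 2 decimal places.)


Lengths: "get"=3, "secure"=6, "teacher"=7, "decade"=6, "table"=5, "greet"=5
Sum = 32, Count = 6
Average = 32/6 = 5.33
= avg=5.33, min=3, max=7


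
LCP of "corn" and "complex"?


Word 1: "corn"
Word 2: "complex"
Comparing from start:
  Pos 0: 'c' == 'c'
  Pos 1: 'o' == 'o'
  Pos 2: 'r' != 'm' (stop)
LCP = "co" (length 2)


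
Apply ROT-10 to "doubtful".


Word: "doubtful"
Shift: 10
Each letter → (letter + shift) mod 26:
  'd' (3) + 10 = 13 → 'n'
  'o' (14) + 10 = 24 → 'y'
  'u' (20) + 10 = 4 → 'e'
  'b' (1) + 10 = 11 → 'l'
  't' (19) + 10 = 3 → 'd'
  'f' (5) + 10 = 15 → 'p'
  'u' (20) + 10 = 4 → 'e'
  'l' (11) + 10 = 21 → 'v'
Result = "nyeldpev"


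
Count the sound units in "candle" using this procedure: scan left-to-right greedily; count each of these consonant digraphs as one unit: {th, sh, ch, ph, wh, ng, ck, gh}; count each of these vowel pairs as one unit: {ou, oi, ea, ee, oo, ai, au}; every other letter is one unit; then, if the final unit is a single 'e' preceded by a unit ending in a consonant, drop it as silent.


Word: "candle" (6 letters)
Left-to-right scan:
  (1) 'c' (letter)
  (2) 'a' (letter)
  (3) 'n' (letter)
  (4) 'd' (letter)
  (5) 'l' (letter)
  (6) 'e' (letter)
Units from scan: 6
Final unit is 'e' after a consonant -> drop as silent (-1)
Sound units = 5 units


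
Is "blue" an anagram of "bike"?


Word 1: "bike" → sorted: beik
Word 2: "blue" → sorted: belu
Same letters? beik != belu
Anagram = No


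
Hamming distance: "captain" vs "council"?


Comparing character by character (same length = 7):
  Pos 0: 'c' vs 'c' =
  Pos 1: 'a' vs 'o' !=
  Pos 2: 'p' vs 'u' !=
  Pos 3: 't' vs 'n' !=
  Pos 4: 'a' vs 'c' !=
  Pos 5: 'i' vs 'i' =
  Pos 6: 'n' vs 'l' !=
Hamming distance = 5


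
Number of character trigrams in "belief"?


Word: "belief" (length 6)
Number of 3-grams = length - 3 + 1 = 6 - 3 + 1
= 4


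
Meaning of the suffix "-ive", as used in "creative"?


Suffix: -ive
Example: creative (create + -ive, with a spelling change)
Meaning = tending to


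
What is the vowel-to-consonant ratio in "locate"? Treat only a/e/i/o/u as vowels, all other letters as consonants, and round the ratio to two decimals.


Word: "locate"
Vowels (a,e,i,o,u): 3
Consonants: 3
Ratio = 3/3
= 1.00


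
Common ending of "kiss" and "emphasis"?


Word 1: "kiss"
Word 2: "emphasis"
Comparing from end:
  Pos -1: 's' == 's'
  Pos -2: 's' != 'i' (stop)
LCS = "s" (length 1)


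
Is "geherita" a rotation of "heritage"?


Word: "heritage", Candidate: "geherita"
Method: check if candidate is substring of word+word
"heritageheritage" contains "geherita"? Yes
Is rotation = Yes


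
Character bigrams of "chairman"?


Word: "chairman" (length 8)
Number of bigrams = 8 - 2 + 1 = 7
  Position 0: "ch"
  Position 1: "ha"
  Position 2: "ai"
  Position 3: "ir"
  Position 4: "rm"
  Position 5: "ma"
  Position 6: "an"
Bigrams = "ch", "ha", "ai", "ir", "rm", "ma", "an"


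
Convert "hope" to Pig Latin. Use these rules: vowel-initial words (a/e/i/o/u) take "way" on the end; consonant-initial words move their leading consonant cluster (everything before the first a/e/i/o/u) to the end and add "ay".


Word: "hope"
Starts with consonant(s) → move to end, add 'ay'
Consonant cluster: "h"
Pig Latin = "opehay"


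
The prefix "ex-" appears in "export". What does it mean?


Prefix: ex-
Example: export = ex- + port
Meaning = out / former


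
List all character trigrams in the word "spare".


Word: "spare" (length 5)
Number of trigrams = 5 - 3 + 1 = 3
  Position 0: "spa"
  Position 1: "par"
  Position 2: "are"
Trigrams = "spa", "par", "are"


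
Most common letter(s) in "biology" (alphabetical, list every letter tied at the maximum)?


Word: "biology"
Letter counts:
  'b': 1
  'g': 1
  'i': 1
  'l': 1
  'o': 2
  'y': 1
Maximum count = 2
Most frequent = 'o' (2 times each)


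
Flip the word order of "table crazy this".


Original: "table crazy this"
Words (1..n): table | crazy | this
Reversed (n..1): this | crazy | table
Result = "this crazy table"


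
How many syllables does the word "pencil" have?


Word: "pencil"
Syllable breakdown: pen / cil
Counting: 2 parts
= 2 syllables


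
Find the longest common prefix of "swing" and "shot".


Word 1: "swing"
Word 2: "shot"
Comparing from start:
  Pos 0: 's' == 's'
  Pos 1: 'w' != 'h' (stop)
LCP = "s" (length 1)


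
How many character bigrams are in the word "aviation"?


Word: "aviation" (length 8)
Number of 2-grams = length - 2 + 1 = 8 - 2 + 1
= 7


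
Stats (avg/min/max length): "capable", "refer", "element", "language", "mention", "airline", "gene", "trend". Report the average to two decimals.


Lengths: "capable"=7, "refer"=5, "element"=7, "language"=8, "mention"=7, "airline"=7, "gene"=4, "trend"=5
Sum = 50, Count = 8
Average = 50/8 = 6.25
= avg=6.25, min=4, max=8


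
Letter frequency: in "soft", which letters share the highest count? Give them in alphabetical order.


Word: "soft"
Letter counts:
  'f': 1
  'o': 1
  's': 1
  't': 1
Maximum count = 1
Most frequent = 'f', 'o', 's', 't' (1 time each)


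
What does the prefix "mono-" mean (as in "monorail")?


Prefix: mono-
Example: monorail = mono- + rail
Meaning = one


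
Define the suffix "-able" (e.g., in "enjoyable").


Suffix: -able
Example: enjoyable = enjoy + -able
Meaning = capable of


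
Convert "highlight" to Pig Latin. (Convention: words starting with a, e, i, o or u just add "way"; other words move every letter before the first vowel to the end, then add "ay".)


Word: "highlight"
Starts with consonant(s) → move to end, add 'ay'
Consonant cluster: "h"
Pig Latin = "ighlighthay"


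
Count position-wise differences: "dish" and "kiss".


Comparing character by character (same length = 4):
  Pos 0: 'd' vs 'k' !=
  Pos 1: 'i' vs 'i' =
  Pos 2: 's' vs 's' =
  Pos 3: 'h' vs 's' !=
Hamming distance = 2


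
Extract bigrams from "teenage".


Word: "teenage" (length 7)
Number of bigrams = 7 - 2 + 1 = 6
  Position 0: "te"
  Position 1: "ee"
  Position 2: "en"
  Position 3: "na"
  Position 4: "ag"
  Position 5: "ge"
Bigrams = "te", "ee", "en", "na", "ag", "ge"


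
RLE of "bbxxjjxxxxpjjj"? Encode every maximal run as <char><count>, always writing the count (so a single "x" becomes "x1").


String: "bbxxjjxxxxpjjj"
Scanning for consecutive runs:
  'b' x 2
  'x' x 2
  'j' x 2
  'x' x 4
  'p' x 1
  'j' x 3
RLE = "b2x2j2x4p1j3"


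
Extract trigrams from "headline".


Word: "headline" (length 8)
Number of trigrams = 8 - 3 + 1 = 6
  Position 0: "hea"
  Position 1: "ead"
  Position 2: "adl"
  Position 3: "dli"
  Position 4: "lin"
  Position 5: "ine"
Trigrams = "hea", "ead", "adl", "dli", "lin", "ine"


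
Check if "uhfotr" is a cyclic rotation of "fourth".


Word: "fourth", Candidate: "uhfotr"
Method: check if candidate is substring of word+word
"fourthfourth" contains "uhfotr"? No
Is rotation = No


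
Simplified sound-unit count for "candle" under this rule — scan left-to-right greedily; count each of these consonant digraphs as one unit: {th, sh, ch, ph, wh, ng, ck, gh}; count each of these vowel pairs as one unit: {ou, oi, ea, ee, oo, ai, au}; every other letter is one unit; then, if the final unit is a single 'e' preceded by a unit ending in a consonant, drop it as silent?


Word: "candle" (6 letters)
Left-to-right scan:
  [1] 'c' (letter)
  [2] 'a' (letter)
  [3] 'n' (letter)
  [4] 'd' (letter)
  [5] 'l' (letter)
  [6] 'e' (letter)
Units from scan: 6
Final unit is 'e' after a consonant -> drop as silent (-1)
Sound units = 5 units


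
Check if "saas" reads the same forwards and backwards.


Word: "saas"
Reversed: "saas"
Forward == Backward? saas == saas
Palindrome = Yes


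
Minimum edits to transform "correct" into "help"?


Word 1: "correct" (length 7)
Word 2: "help" (length 4)
One optimal edit sequence (insert/delete/substitute each cost 1):
  1. delete 'c'  (+1)
  2. delete 'o'  (+1)
  3. delete 'r'  (+1)
  4. substitute 'r' -> 'h'  (+1)
  5. keep 'e'
  6. substitute 'c' -> 'l'  (+1)
  7. substitute 't' -> 'p'  (+1)
Total edit operations: 6
Edit distance = 6


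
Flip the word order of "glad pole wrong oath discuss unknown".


Original: "glad pole wrong oath discuss unknown"
Words (1..n): glad | pole | wrong | oath | discuss | unknown
Reversed (n..1): unknown | discuss | oath | wrong | pole | glad
Result = "unknown discuss oath wrong pole glad"


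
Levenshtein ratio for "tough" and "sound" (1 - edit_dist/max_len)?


Word 1: "tough" (length 5)
Word 2: "sound" (length 5)
One optimal edit sequence:
  1. substitute 't' -> 's'  (+1)
  2. keep 'o'
  3. keep 'u'
  4. substitute 'g' -> 'n'  (+1)
  5. substitute 'h' -> 'd'  (+1)
Edit distance = 3
Max length = max(5, 5) = 5
Similarity = 1 - 3/5
= 0.4000


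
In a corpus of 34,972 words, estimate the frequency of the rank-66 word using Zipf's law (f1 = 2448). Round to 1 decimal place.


Zipf's law: f(r) = f(1) / r
f(1) = 2448
f(66) = 2448 / 66
= 37.1 occurrences


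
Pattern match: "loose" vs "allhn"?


Pattern of "loose": [0, 1, 1, 2, 3]
Pattern of "allhn": [0, 1, 1, 2, 3]
Patterns match
Same pattern = Yes


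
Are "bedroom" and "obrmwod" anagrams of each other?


Word 1: "bedroom" → sorted: bdemoor
Word 2: "obrmwod" → sorted: bdmoorw
Same letters? bdemoor != bdmoorw
Anagram = No


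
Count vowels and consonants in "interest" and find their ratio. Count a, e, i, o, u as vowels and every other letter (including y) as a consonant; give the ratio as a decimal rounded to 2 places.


Word: "interest"
Vowels (a,e,i,o,u): 3
Consonants: 5
Ratio = 3/5
= 0.60


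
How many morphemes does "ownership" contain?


Word: "ownership"
Morphemes: own / -er / -ship
Each morpheme carries meaning
= 3 morphemes


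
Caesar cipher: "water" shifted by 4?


Word: "water"
Shift: 4
Each letter → (letter + shift) mod 26:
  'w' (22) + 4 = 0 → 'a'
  'a' (0) + 4 = 4 → 'e'
  't' (19) + 4 = 23 → 'x'
  'e' (4) + 4 = 8 → 'i'
  'r' (17) + 4 = 21 → 'v'
Result = "aexiv"


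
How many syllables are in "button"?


Word: "button"
Syllable breakdown: but · ton
Counting: 2 parts
= 2 syllables


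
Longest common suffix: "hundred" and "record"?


Word 1: "hundred"
Word 2: "record"
Comparing from end:
  Pos -1: 'd' == 'd'
  Pos -2: 'e' != 'r' (stop)
LCS = "d" (length 1)


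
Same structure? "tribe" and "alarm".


Pattern of "tribe": [0, 1, 2, 3, 4]
Pattern of "alarm": [0, 1, 0, 2, 3]
Patterns do not match
Same pattern = No


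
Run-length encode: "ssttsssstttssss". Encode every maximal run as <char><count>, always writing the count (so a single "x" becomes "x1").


String: "ssttsssstttssss"
Scanning for consecutive runs:
  's' x 2
  't' x 2
  's' x 4
  't' x 3
  's' x 4
RLE = "s2t2s4t3s4"


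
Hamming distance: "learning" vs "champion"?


Comparing character by character (same length = 8):
  Pos 0: 'l' vs 'c' !=
  Pos 1: 'e' vs 'h' !=
  Pos 2: 'a' vs 'a' =
  Pos 3: 'r' vs 'm' !=
  Pos 4: 'n' vs 'p' !=
  Pos 5: 'i' vs 'i' =
  Pos 6: 'n' vs 'o' !=
  Pos 7: 'g' vs 'n' !=
Hamming distance = 6


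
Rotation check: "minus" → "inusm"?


Word: "minus", Candidate: "inusm"
Method: check if candidate is substring of word+word
"minusminus" contains "inusm"? Yes
Is rotation = Yes


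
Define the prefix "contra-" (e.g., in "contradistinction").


Prefix: contra-
Example: contradistinction (contra- + distinction)
Meaning = against


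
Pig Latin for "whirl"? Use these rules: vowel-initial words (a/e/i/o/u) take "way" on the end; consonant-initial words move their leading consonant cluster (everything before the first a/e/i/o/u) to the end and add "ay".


Word: "whirl"
Starts with consonant(s) → move to end, add 'ay'
Consonant cluster: "wh"
Pig Latin = "irlwhay"


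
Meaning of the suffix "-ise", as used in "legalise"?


Suffix: -ise
As in: legalise -> legal + -ise
Meaning = to make


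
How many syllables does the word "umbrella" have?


Word: "umbrella"
Syllable breakdown: um · brel · la
Counting: 3 parts
= 3 syllables


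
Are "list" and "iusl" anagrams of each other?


Word 1: "list" → sorted: ilst
Word 2: "iusl" → sorted: ilsu
Same letters? ilst != ilsu
Anagram = No


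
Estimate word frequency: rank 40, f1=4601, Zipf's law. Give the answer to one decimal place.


Zipf's law: f(r) = f(1) / r
f(1) = 4601
f(40) = 4601 / 40
= 115.0 occurrences


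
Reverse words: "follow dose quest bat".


Original: "follow dose quest bat"
Words (1..n): follow | dose | quest | bat
Reversed (n..1): bat | quest | dose | follow
Result = "bat quest dose follow"


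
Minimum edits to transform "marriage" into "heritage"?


Word 1: "marriage" (length 8)
Word 2: "heritage" (length 8)
One optimal edit sequence (insert/delete/substitute each cost 1):
  1. substitute 'm' -> 'h'  (+1)
  2. substitute 'a' -> 'e'  (+1)
  3. keep 'r'
  4. substitute 'r' -> 'i'  (+1)
  5. substitute 'i' -> 't'  (+1)
  6. keep 'a'
  7. keep 'g'
  8. keep 'e'
Total edit operations: 4
Edit distance = 4


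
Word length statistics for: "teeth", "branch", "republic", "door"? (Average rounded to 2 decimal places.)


Lengths: "teeth"=5, "branch"=6, "republic"=8, "door"=4
Sum = 23, Count = 4
Average = 23/4 = 5.75
= avg=5.75, min=4, max=8


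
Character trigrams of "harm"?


Word: "harm" (length 4)
Number of trigrams = 4 - 3 + 1 = 2
  Position 0: "har"
  Position 1: "arm"
Trigrams = "har", "arm"


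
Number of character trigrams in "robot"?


Word: "robot" (length 5)
Number of 3-grams = length - 3 + 1 = 5 - 3 + 1
= 3


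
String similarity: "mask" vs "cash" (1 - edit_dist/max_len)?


Word 1: "mask" (length 4)
Word 2: "cash" (length 4)
One optimal edit sequence:
  1. substitute 'm' -> 'c'  (+1)
  2. keep 'a'
  3. keep 's'
  4. substitute 'k' -> 'h'  (+1)
Edit distance = 2
Max length = max(4, 4) = 4
Similarity = 1 - 2/4
= 0.5000


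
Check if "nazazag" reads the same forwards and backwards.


Word: "nazazag"
Reversed: "gazazan"
Forward == Backward? nazazag != gazazan
Palindrome = No


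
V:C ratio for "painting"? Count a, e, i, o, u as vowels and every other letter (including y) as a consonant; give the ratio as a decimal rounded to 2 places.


Word: "painting"
Vowels (a,e,i,o,u): 3
Consonants: 5
Ratio = 3/5
= 0.60


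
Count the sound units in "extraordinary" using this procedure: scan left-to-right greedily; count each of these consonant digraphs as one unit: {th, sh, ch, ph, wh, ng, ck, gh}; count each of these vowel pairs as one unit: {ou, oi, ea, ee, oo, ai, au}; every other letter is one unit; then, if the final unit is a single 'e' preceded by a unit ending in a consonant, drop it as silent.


Word: "extraordinary" (13 letters)
Left-to-right scan:
  [1] 'e' (letter)
  [2] 'x' (letter)
  [3] 't' (letter)
  [4] 'r' (letter)
  [5] 'a' (letter)
  [6] 'o' (letter)
  [7] 'r' (letter)
  [8] 'd' (letter)
  [9] 'i' (letter)
  [10] 'n' (letter)
  [11] 'a' (letter)
  [12] 'r' (letter)
  [13] 'y' (letter)
Units from scan: 13
Sound units = 13 units


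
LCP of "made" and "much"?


Word 1: "made"
Word 2: "much"
Comparing from start:
  Pos 0: 'm' == 'm'
  Pos 1: 'a' != 'u' (stop)
LCP = "m" (length 1)


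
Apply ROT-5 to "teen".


Word: "teen"
Shift: 5
Each letter → (letter + shift) mod 26:
  't' (19) + 5 = 24 → 'y'
  'e' (4) + 5 = 9 → 'j'
  'e' (4) + 5 = 9 → 'j'
  'n' (13) + 5 = 18 → 's'
Result = "yjjs"


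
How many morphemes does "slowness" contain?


Word: "slowness"
Morphemes: slow + -ness
Each morpheme carries meaning
= 2 morphemes


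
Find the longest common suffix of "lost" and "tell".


Word 1: "lost"
Word 2: "tell"
Comparing from end:
  Pos -1: 't' != 'l' (stop)
LCS = "" (length 0)


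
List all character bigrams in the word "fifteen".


Word: "fifteen" (length 7)
Number of bigrams = 7 - 2 + 1 = 6
  Position 0: "fi"
  Position 1: "if"
  Position 2: "ft"
  Position 3: "te"
  Position 4: "ee"
  Position 5: "en"
Bigrams = "fi", "if", "ft", "te", "ee", "en"


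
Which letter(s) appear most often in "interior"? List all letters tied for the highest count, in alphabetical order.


Word: "interior"
Letter counts:
  'e': 1
  'i': 2
  'n': 1
  'o': 1
  'r': 2
  't': 1
Maximum count = 2
Most frequent = 'i', 'r' (2 times each)


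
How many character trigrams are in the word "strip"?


Word: "strip" (length 5)
Number of 3-grams = length - 3 + 1 = 5 - 3 + 1
= 3


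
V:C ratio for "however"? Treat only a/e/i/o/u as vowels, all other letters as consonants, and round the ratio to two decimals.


Word: "however"
Vowels (a,e,i,o,u): 3
Consonants: 4
Ratio = 3/4
= 0.75


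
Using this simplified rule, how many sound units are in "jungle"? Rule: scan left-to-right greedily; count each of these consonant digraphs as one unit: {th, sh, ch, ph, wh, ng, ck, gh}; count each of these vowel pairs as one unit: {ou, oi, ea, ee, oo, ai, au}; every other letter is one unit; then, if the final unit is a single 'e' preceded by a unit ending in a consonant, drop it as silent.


Word: "jungle" (6 letters)
Left-to-right scan:
  (1) 'j' (letter)
  (2) 'u' (letter)
  (3) 'ng' (digraph)
  (4) 'l' (letter)
  (5) 'e' (letter)
Units from scan: 5
Final unit is 'e' after a consonant -> drop as silent (-1)
Sound units = 4 units


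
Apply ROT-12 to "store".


Word: "store"
Shift: 12
Each letter → (letter + shift) mod 26:
  's' (18) + 12 = 4 → 'e'
  't' (19) + 12 = 5 → 'f'
  'o' (14) + 12 = 0 → 'a'
  'r' (17) + 12 = 3 → 'd'
  'e' (4) + 12 = 16 → 'q'
Result = "efadq"


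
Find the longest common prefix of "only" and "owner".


Word 1: "only"
Word 2: "owner"
Comparing from start:
  Pos 0: 'o' == 'o'
  Pos 1: 'n' != 'w' (stop)
LCP = "o" (length 1)


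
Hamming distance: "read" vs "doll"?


Comparing character by character (same length = 4):
  Pos 0: 'r' vs 'd' !=
  Pos 1: 'e' vs 'o' !=
  Pos 2: 'a' vs 'l' !=
  Pos 3: 'd' vs 'l' !=
Hamming distance = 4


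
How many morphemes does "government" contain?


Word: "government"
Morphemes: govern + -ment
Each morpheme carries meaning
= 2 morphemes


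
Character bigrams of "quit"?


Word: "quit" (length 4)
Number of bigrams = 4 - 2 + 1 = 3
  Position 0: "qu"
  Position 1: "ui"
  Position 2: "it"
Bigrams = "qu", "ui", "it"


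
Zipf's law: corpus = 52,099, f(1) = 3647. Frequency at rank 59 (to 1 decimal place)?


Zipf's law: f(r) = f(1) / r
f(1) = 3647
f(59) = 3647 / 59
= 61.8 occurrences


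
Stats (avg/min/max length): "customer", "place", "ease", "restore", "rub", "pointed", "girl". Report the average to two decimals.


Lengths: "customer"=8, "place"=5, "ease"=4, "restore"=7, "rub"=3, "pointed"=7, "girl"=4
Sum = 38, Count = 7
Average = 38/7 = 5.43
= avg=5.43, min=3, max=8


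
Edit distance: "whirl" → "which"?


Word 1: "whirl" (length 5)
Word 2: "which" (length 5)
One optimal edit sequence (insert/delete/substitute each cost 1):
  1. keep 'w'
  2. keep 'h'
  3. keep 'i'
  4. substitute 'r' -> 'c'  (+1)
  5. substitute 'l' -> 'h'  (+1)
Total edit operations: 2
Edit distance = 2


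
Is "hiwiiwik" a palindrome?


Word: "hiwiiwik"
Reversed: "kiwiiwih"
Forward == Backward? hiwiiwik != kiwiiwih
Palindrome = No


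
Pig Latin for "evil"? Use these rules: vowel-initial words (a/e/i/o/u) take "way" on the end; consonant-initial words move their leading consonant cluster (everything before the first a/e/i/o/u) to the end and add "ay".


Word: "evil"
Starts with vowel → add 'way'
Pig Latin = "evilway"


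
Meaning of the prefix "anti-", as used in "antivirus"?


Prefix: anti-
Example: antivirus (anti- + virus)
Meaning = against


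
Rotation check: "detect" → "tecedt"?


Word: "detect", Candidate: "tecedt"
Method: check if candidate is substring of word+word
"detectdetect" contains "tecedt"? No
Is rotation = No


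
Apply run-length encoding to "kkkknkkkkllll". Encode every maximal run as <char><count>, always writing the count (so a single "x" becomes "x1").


String: "kkkknkkkkllll"
Scanning for consecutive runs:
  'k' x 4
  'n' x 1
  'k' x 4
  'l' x 4
RLE = "k4n1k4l4"


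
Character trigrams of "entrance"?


Word: "entrance" (length 8)
Number of trigrams = 8 - 3 + 1 = 6
  Position 0: "ent"
  Position 1: "ntr"
  Position 2: "tra"
  Position 3: "ran"
  Position 4: "anc"
  Position 5: "nce"
Trigrams = "ent", "ntr", "tra", "ran", "anc", "nce"


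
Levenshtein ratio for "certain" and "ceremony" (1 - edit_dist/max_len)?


Word 1: "certain" (length 7)
Word 2: "ceremony" (length 8)
One optimal edit sequence:
  1. keep 'c'
  2. keep 'e'
  3. keep 'r'
  4. substitute 't' -> 'e'  (+1)
  5. substitute 'a' -> 'm'  (+1)
  6. substitute 'i' -> 'o'  (+1)
  7. keep 'n'
  8. insert 'y'  (+1)
Edit distance = 4
Max length = max(7, 8) = 8
Similarity = 1 - 4/8
= 0.5000


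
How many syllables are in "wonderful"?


Word: "wonderful"
Syllable breakdown: won / der / ful
Counting: 3 parts
= 3 syllables


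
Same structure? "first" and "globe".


Pattern of "first": [0, 1, 2, 3, 4]
Pattern of "globe": [0, 1, 2, 3, 4]
Patterns match
Same pattern = Yes


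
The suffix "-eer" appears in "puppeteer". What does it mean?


Suffix: -eer
Example: puppeteer (puppet + -eer)
Meaning = one who is concerned with


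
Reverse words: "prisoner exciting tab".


Original: "prisoner exciting tab"
Words (1..n): prisoner | exciting | tab
Reversed (n..1): tab | exciting | prisoner
Result = "tab exciting prisoner"


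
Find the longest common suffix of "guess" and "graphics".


Word 1: "guess"
Word 2: "graphics"
Comparing from end:
  Pos -1: 's' == 's'
  Pos -2: 's' != 'c' (stop)
LCS = "s" (length 1)


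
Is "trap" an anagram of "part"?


Word 1: "part" → sorted: aprt
Word 2: "trap" → sorted: aprt
Same letters? aprt == aprt
Anagram = Yes


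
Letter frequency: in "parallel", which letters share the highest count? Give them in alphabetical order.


Word: "parallel"
Letter counts:
  'a': 2
  'e': 1
  'l': 3
  'p': 1
  'r': 1
Maximum count = 3
Most frequent = 'l' (3 times each)


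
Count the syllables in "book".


Word: "book"
Syllable breakdown: book
Counting: 1 part
= 1 syllable


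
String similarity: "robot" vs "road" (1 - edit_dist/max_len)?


Word 1: "robot" (length 5)
Word 2: "road" (length 4)
One optimal edit sequence:
  1. keep 'r'
  2. keep 'o'
  3. delete 'b'  (+1)
  4. substitute 'o' -> 'a'  (+1)
  5. substitute 't' -> 'd'  (+1)
Edit distance = 3
Max length = max(5, 4) = 5
Similarity = 1 - 3/5
= 0.4000


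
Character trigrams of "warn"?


Word: "warn" (length 4)
Number of trigrams = 4 - 3 + 1 = 2
  Position 0: "war"
  Position 1: "arn"
Trigrams = "war", "arn"


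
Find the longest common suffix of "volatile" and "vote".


Word 1: "volatile"
Word 2: "vote"
Comparing from end:
  Pos -1: 'e' == 'e'
  Pos -2: 'l' != 't' (stop)
LCS = "e" (length 1)


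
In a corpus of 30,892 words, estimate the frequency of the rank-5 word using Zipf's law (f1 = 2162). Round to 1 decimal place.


Zipf's law: f(r) = f(1) / r
f(1) = 2162
f(5) = 2162 / 5
= 432.4 occurrences


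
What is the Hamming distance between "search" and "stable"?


Comparing character by character (same length = 6):
  Pos 0: 's' vs 's' =
  Pos 1: 'e' vs 't' !=
  Pos 2: 'a' vs 'a' =
  Pos 3: 'r' vs 'b' !=
  Pos 4: 'c' vs 'l' !=
  Pos 5: 'h' vs 'e' !=
Hamming distance = 4


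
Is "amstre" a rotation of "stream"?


Word: "stream", Candidate: "amstre"
Method: check if candidate is substring of word+word
"streamstream" contains "amstre"? Yes
Is rotation = Yes


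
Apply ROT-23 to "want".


Word: "want"
Shift: 23
Each letter → (letter + shift) mod 26:
  'w' (22) + 23 = 19 → 't'
  'a' (0) + 23 = 23 → 'x'
  'n' (13) + 23 = 10 → 'k'
  't' (19) + 23 = 16 → 'q'
Result = "txkq"


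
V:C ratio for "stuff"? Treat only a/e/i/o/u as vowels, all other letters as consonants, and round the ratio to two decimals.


Word: "stuff"
Vowels (a,e,i,o,u): 1
Consonants: 4
Ratio = 1/4
= 0.25


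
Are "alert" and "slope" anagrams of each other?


Word 1: "alert" → sorted: aelrt
Word 2: "slope" → sorted: elops
Same letters? aelrt != elops
Anagram = No


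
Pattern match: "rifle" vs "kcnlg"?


Pattern of "rifle": [0, 1, 2, 3, 4]
Pattern of "kcnlg": [0, 1, 2, 3, 4]
Patterns match
Same pattern = Yes


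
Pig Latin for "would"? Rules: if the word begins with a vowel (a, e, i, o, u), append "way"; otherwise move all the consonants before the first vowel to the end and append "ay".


Word: "would"
Starts with consonant(s) → move to end, add 'ay'
Consonant cluster: "w"
Pig Latin = "ouldway"


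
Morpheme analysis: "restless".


Word: "restless"
Morphemes: rest | -less
Each morpheme carries meaning
= 2 morphemes


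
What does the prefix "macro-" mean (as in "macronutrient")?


Prefix: macro-
As in: macronutrient -> macro- + nutrient
Meaning = large


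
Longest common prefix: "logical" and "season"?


Word 1: "logical"
Word 2: "season"
Comparing from start:
  Pos 0: 'l' != 's' (stop)
LCP = "" (length 0)


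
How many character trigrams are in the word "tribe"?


Word: "tribe" (length 5)
Number of 3-grams = length - 3 + 1 = 5 - 3 + 1
= 3


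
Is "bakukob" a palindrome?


Word: "bakukob"
Reversed: "bokukab"
Forward == Backward? bakukob != bokukab
Palindrome = No


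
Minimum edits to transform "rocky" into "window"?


Word 1: "rocky" (length 5)
Word 2: "window" (length 6)
One optimal edit sequence (insert/delete/substitute each cost 1):
  1. insert 'w'  (+1)
  2. substitute 'r' -> 'i'  (+1)
  3. substitute 'o' -> 'n'  (+1)
  4. substitute 'c' -> 'd'  (+1)
  5. substitute 'k' -> 'o'  (+1)
  6. substitute 'y' -> 'w'  (+1)
Total edit operations: 6
Edit distance = 6


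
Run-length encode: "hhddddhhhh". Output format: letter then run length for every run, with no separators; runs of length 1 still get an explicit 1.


String: "hhddddhhhh"
Scanning for consecutive runs:
  'h' x 2
  'd' x 4
  'h' x 4
RLE = "h2d4h4"


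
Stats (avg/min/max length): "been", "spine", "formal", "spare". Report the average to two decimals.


Lengths: "been"=4, "spine"=5, "formal"=6, "spare"=5
Sum = 20, Count = 4
Average = 20/4 = 5.00
= avg=5.00, min=4, max=6


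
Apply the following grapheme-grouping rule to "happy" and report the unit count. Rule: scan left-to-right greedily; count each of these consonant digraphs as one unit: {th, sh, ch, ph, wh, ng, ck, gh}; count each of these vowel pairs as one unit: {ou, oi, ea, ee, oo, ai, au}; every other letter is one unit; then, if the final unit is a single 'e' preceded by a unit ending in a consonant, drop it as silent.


Word: "happy" (5 letters)
Left-to-right scan:
  1. 'h' (letter)
  2. 'a' (letter)
  3. 'p' (letter)
  4. 'p' (letter)
  5. 'y' (letter)
Units from scan: 5
Sound units = 5 units


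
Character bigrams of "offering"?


Word: "offering" (length 8)
Number of bigrams = 8 - 2 + 1 = 7
  Position 0: "of"
  Position 1: "ff"
  Position 2: "fe"
  Position 3: "er"
  Position 4: "ri"
  Position 5: "in"
  Position 6: "ng"
Bigrams = "of", "ff", "fe", "er", "ri", "in", "ng"


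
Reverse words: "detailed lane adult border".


Original: "detailed lane adult border"
Words (1..n): detailed | lane | adult | border
Reversed (n..1): border | adult | lane | detailed
Result = "border adult lane detailed"


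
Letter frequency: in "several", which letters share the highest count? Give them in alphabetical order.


Word: "several"
Letter counts:
  'a': 1
  'e': 2
  'l': 1
  'r': 1
  's': 1
  'v': 1
Maximum count = 2
Most frequent = 'e' (2 times each)


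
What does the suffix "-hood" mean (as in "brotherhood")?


Suffix: -hood
Example: brotherhood (brother + -hood)
Meaning = state / condition


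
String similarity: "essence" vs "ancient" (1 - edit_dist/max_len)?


Word 1: "essence" (length 7)
Word 2: "ancient" (length 7)
One optimal edit sequence:
  1. insert 'a'  (+1)
  2. substitute 'e' -> 'n'  (+1)
  3. substitute 's' -> 'c'  (+1)
  4. substitute 's' -> 'i'  (+1)
  5. keep 'e'
  6. keep 'n'
  7. delete 'c'  (+1)
  8. substitute 'e' -> 't'  (+1)
Edit distance = 6
Max length = max(7, 7) = 7
Similarity = 1 - 6/7
= 0.1429


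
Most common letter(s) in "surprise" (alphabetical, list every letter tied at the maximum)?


Word: "surprise"
Letter counts:
  'e': 1
  'i': 1
  'p': 1
  'r': 2
  's': 2
  'u': 1
Maximum count = 2
Most frequent = 'r', 's' (2 times each)


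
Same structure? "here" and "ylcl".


Pattern of "here": [0, 1, 2, 1]
Pattern of "ylcl": [0, 1, 2, 1]
Patterns match
Same pattern = Yes


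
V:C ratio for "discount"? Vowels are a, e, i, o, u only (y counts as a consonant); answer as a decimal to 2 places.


Word: "discount"
Vowels (a,e,i,o,u): 3
Consonants: 5
Ratio = 3/5
= 0.60


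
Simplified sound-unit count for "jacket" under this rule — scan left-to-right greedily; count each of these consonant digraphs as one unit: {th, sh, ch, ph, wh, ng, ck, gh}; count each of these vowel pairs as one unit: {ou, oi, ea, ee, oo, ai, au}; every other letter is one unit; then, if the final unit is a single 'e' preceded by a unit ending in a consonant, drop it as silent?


Word: "jacket" (6 letters)
Left-to-right scan:
  [1] 'j' (letter)
  [2] 'a' (letter)
  [3] 'ck' (digraph)
  [4] 'e' (letter)
  [5] 't' (letter)
Units from scan: 5
Sound units = 5 units


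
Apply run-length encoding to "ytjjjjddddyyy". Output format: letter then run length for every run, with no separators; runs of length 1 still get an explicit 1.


String: "ytjjjjddddyyy"
Scanning for consecutive runs:
  'y' x 1
  't' x 1
  'j' x 4
  'd' x 4
  'y' x 3
RLE = "y1t1j4d4y3"


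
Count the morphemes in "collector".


Word: "collector"
Morphemes: collect | -or
Each morpheme carries meaning
= 2 morphemes


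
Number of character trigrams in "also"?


Word: "also" (length 4)
Number of 3-grams = length - 3 + 1 = 4 - 3 + 1
= 2


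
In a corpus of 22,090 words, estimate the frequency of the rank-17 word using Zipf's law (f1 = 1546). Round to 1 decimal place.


Zipf's law: f(r) = f(1) / r
f(1) = 1546
f(17) = 1546 / 17
= 90.9 occurrences


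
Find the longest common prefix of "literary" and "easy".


Word 1: "literary"
Word 2: "easy"
Comparing from start:
  Pos 0: 'l' != 'e' (stop)
LCP = "" (length 0)


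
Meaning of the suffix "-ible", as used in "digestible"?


Suffix: -ible
Example: digestible = digest + -ible
Meaning = capable of


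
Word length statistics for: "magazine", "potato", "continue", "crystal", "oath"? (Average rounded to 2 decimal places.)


Lengths: "magazine"=8, "potato"=6, "continue"=8, "crystal"=7, "oath"=4
Sum = 33, Count = 5
Average = 33/5 = 6.60
= avg=6.60, min=4, max=8


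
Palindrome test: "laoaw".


Word: "laoaw"
Reversed: "waoal"
Forward == Backward? laoaw != waoal
Palindrome = No


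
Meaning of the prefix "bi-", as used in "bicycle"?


Prefix: bi-
Example: bicycle = bi- + cycle
Meaning = two


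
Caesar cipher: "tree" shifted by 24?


Word: "tree"
Shift: 24
Each letter → (letter + shift) mod 26:
  't' (19) + 24 = 17 → 'r'
  'r' (17) + 24 = 15 → 'p'
  'e' (4) + 24 = 2 → 'c'
  'e' (4) + 24 = 2 → 'c'
Result = "rpcc"


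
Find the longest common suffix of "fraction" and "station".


Word 1: "fraction"
Word 2: "station"
Comparing from end:
  Pos -1: 'n' == 'n'
  Pos -2: 'o' == 'o'
  Pos -3: 'i' == 'i'
  Pos -4: 't' == 't'
  Pos -5: 'c' != 'a' (stop)
LCS = "tion" (length 4)


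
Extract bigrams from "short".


Word: "short" (length 5)
Number of bigrams = 5 - 2 + 1 = 4
  Position 0: "sh"
  Position 1: "ho"
  Position 2: "or"
  Position 3: "rt"
Bigrams = "sh", "ho", "or", "rt"


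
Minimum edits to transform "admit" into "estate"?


Word 1: "admit" (length 5)
Word 2: "estate" (length 6)
One optimal edit sequence (insert/delete/substitute each cost 1):
  1. substitute 'a' -> 'e'  (+1)
  2. substitute 'd' -> 's'  (+1)
  3. substitute 'm' -> 't'  (+1)
  4. substitute 'i' -> 'a'  (+1)
  5. keep 't'
  6. insert 'e'  (+1)
Total edit operations: 5
Edit distance = 5


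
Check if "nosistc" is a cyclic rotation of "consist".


Word: "consist", Candidate: "nosistc"
Method: check if candidate is substring of word+word
"consistconsist" contains "nosistc"? No
Is rotation = No


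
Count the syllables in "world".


Word: "world"
Syllable breakdown: world
Counting: 1 part
= 1 syllable


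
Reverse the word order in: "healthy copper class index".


Original: "healthy copper class index"
Words (1..n): healthy | copper | class | index
Reversed (n..1): index | class | copper | healthy
Result = "index class copper healthy"


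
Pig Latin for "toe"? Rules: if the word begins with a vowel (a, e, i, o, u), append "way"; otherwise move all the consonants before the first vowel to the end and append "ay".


Word: "toe"
Starts with consonant(s) → move to end, add 'ay'
Consonant cluster: "t"
Pig Latin = "oetay"
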